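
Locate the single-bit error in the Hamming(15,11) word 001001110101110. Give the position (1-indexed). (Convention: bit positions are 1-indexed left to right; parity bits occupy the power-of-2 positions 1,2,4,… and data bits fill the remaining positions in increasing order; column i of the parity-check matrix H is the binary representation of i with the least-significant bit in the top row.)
Syndrome s = H · r^T (mod 2), r = 001001110101110:
  s[0] = (101010101010101)·(001001110101110) mod 2 = 0+0+1+0+0+0+1+0+0+0+0+0+1+0+0 mod 2 = 1
  s[1] = (011001100110011)·(001001110101110) mod 2 = 0+0+1+0+0+1+1+0+0+1+0+0+0+1+0 mod 2 = 1
  s[2] = (000111100001111)·(001001110101110) mod 2 = 0+0+0+0+0+1+1+0+0+0+0+1+1+1+0 mod 2 = 1
  s[3] = (000000011111111)·(001001110101110) mod 2 = 0+0+0+0+0+0+0+1+0+1+0+1+1+1+0 mod 2 = 1
Syndrome = 1111
Column i of H is the binary representation of i, so the syndrome is the binary index of the flipped bit.
Read s = 1111 with s[0] as LSB: 1·2^0 + 1·2^1 + 1·2^2 + 1·2^3 = 15.
Error is at bit position 15.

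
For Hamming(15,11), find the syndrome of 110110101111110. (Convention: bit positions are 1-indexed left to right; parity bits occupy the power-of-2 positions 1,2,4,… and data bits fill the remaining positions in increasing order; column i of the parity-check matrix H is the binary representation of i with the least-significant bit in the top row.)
Syndrome s = H · r^T (mod 2), r = 110110101111110:
  s[0] = (101010101010101)·(110110101111110) mod 2 = 1+0+0+0+1+0+1+0+1+0+1+0+1+0+0 mod 2 = 0
  s[1] = (011001100110011)·(110110101111110) mod 2 = 0+1+0+0+0+0+1+0+0+1+1+0+0+1+0 mod 2 = 1
  s[2] = (000111100001111)·(110110101111110) mod 2 = 0+0+0+1+1+0+1+0+0+0+0+1+1+1+0 mod 2 = 0
  s[3] = (000000011111111)·(110110101111110) mod 2 = 0+0+0+0+0+0+0+0+1+1+1+1+1+1+0 mod 2 = 0
Syndrome = 0100
Non-zero syndrome: error at position 2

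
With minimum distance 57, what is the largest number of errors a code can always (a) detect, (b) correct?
(a) Detection requires d_min ≥ e+1, so e ≤ d_min − 1 = 56.
(b) Correction requires d_min ≥ 2t+1, so t ≤ ⌊(d_min − 1)/2⌋ = ⌊56/2⌋ = 28.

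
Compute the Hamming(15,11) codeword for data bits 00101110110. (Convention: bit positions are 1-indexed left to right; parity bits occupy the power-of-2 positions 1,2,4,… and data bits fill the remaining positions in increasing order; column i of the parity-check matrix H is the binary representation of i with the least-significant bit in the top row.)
Codeword c = d · G (mod 2), d = 00101110110:
  c[0] = d·G[:,0] = (00101110110)·(11011010101) mod 2 = 0+0+0+0+1+0+1+0+1+0+0 mod 2 = 1
  c[1] = d·G[:,1] = (00101110110)·(10110110011) mod 2 = 0+0+1+0+0+1+1+0+0+1+0 mod 2 = 0
  c[2] = d·G[:,2] = (00101110110)·(10000000000) mod 2 = 0+0+0+0+0+0+0+0+0+0+0 mod 2 = 0
  c[3] = d·G[:,3] = (00101110110)·(01110001111) mod 2 = 0+0+1+0+0+0+0+0+1+1+0 mod 2 = 1
  c[4] = d·G[:,4] = (00101110110)·(01000000000) mod 2 = 0+0+0+0+0+0+0+0+0+0+0 mod 2 = 0
  c[5] = d·G[:,5] = (00101110110)·(00100000000) mod 2 = 0+0+1+0+0+0+0+0+0+0+0 mod 2 = 1
  c[6] = d·G[:,6] = (00101110110)·(00010000000) mod 2 = 0+0+0+0+0+0+0+0+0+0+0 mod 2 = 0
  c[7] = d·G[:,7] = (00101110110)·(00001111111) mod 2 = 0+0+0+0+1+1+1+0+1+1+0 mod 2 = 1
  c[8] = d·G[:,8] = (00101110110)·(00001000000) mod 2 = 0+0+0+0+1+0+0+0+0+0+0 mod 2 = 1
  c[9] = d·G[:,9] = (00101110110)·(00000100000) mod 2 = 0+0+0+0+0+1+0+0+0+0+0 mod 2 = 1
  c[10] = d·G[:,10] = (00101110110)·(00000010000) mod 2 = 0+0+0+0+0+0+1+0+0+0+0 mod 2 = 1
  c[11] = d·G[:,11] = (00101110110)·(00000001000) mod 2 = 0+0+0+0+0+0+0+0+0+0+0 mod 2 = 0
  c[12] = d·G[:,12] = (00101110110)·(00000000100) mod 2 = 0+0+0+0+0+0+0+0+1+0+0 mod 2 = 1
  c[13] = d·G[:,13] = (00101110110)·(00000000010) mod 2 = 0+0+0+0+0+0+0+0+0+1+0 mod 2 = 1
  c[14] = d·G[:,14] = (00101110110)·(00000000001) mod 2 = 0+0+0+0+0+0+0+0+0+0+0 mod 2 = 0
Codeword = 100101011110110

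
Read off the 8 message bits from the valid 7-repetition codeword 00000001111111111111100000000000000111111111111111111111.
Split into 7-bit blocks: 0000000 1111111 1111111 0000000 0000000 1111111 1111111 1111111
Data = 01100111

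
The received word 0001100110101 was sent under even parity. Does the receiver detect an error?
Sum of received bits: 0+0+0+1+1+0+0+1+1+0+1+0+1 = 6; 6 mod 2 = 0. Result is 0 → no error detected.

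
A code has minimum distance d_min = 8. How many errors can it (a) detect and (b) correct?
(a) Detection requires d_min ≥ e+1, so e ≤ d_min − 1 = 7.
(b) Correction requires d_min ≥ 2t+1, so t ≤ ⌊(d_min − 1)/2⌋ = ⌊7/2⌋ = 3.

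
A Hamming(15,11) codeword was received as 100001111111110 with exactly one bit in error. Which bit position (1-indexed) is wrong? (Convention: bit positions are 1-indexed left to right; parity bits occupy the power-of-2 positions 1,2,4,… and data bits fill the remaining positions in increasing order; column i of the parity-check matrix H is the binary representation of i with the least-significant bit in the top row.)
Syndrome s = H · r^T (mod 2), r = 100001111111110:
  s[0] = (101010101010101)·(100001111111110) mod 2 = 1+0+0+0+0+0+1+0+1+0+1+0+1+0+0 mod 2 = 1
  s[1] = (011001100110011)·(100001111111110) mod 2 = 0+0+0+0+0+1+1+0+0+1+1+0+0+1+0 mod 2 = 1
  s[2] = (000111100001111)·(100001111111110) mod 2 = 0+0+0+0+0+1+1+0+0+0+0+1+1+1+0 mod 2 = 1
  s[3] = (000000011111111)·(100001111111110) mod 2 = 0+0+0+0+0+0+0+1+1+1+1+1+1+1+0 mod 2 = 1
Syndrome = 1111
Column i of H is the binary representation of i, so the syndrome is the binary index of the flipped bit.
Read s = 1111 with s[0] as LSB: 1·2^0 + 1·2^1 + 1·2^2 + 1·2^3 = 15.
Error is at bit position 15.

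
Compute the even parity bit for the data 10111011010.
Sum of data bits: 1+0+1+1+1+0+1+1+0+1+0 = 7.
7 mod 2 = 1, so parity bit = 1.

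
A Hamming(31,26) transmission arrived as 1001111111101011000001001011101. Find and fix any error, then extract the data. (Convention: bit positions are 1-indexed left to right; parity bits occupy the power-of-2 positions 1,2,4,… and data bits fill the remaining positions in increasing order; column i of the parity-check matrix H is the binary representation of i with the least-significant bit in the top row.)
Syndrome s = H · r^T (mod 2), r = 1001111111101011000001001011101:
  s[0] = (1010101010101010101010101010101)·(1001111111101011000001001011101) mod 2 = 1+0+0+0+1+0+1+0+1+0+1+0+1+0+1+0+0+0+0+0+0+0+0+0+1+0+1+0+1+0+1 mod 2 = 1
  s[1] = (0110011001100110011001100110011)·(1001111111101011000001001011101) mod 2 = 0+0+0+0+0+1+1+0+0+1+1+0+0+0+1+0+0+0+0+0+0+1+0+0+0+0+1+0+0+0+1 mod 2 = 0
  s[2] = (0001111000011110000111100001111)·(1001111111101011000001001011101) mod 2 = 0+0+0+1+1+1+1+0+0+0+0+0+1+0+1+0+0+0+0+0+0+1+0+0+0+0+0+1+1+0+1 mod 2 = 0
  s[3] = (0000000111111110000000011111111)·(1001111111101011000001001011101) mod 2 = 0+0+0+0+0+0+0+1+1+1+1+0+1+0+1+0+0+0+0+0+0+0+0+0+1+0+1+1+1+0+1 mod 2 = 1
  s[4] = (0000000000000001111111111111111)·(1001111111101011000001001011101) mod 2 = 0+0+0+0+0+0+0+0+0+0+0+0+0+0+0+1+0+0+0+0+0+1+0+0+1+0+1+1+1+0+1 mod 2 = 1
Syndrome = 10011
Column 25 of H equals this syndrome → error at bit 25 (1-indexed).
Flip bit 25: 1001111111101011000001001011101 → 1001111111101011000001000011101
Extract data bits at positions {3,5,6,7,9,10,11,12,13,14,15,17,18,19,20,21,22,23,24,25,26,27,28,29,30,31}: 01111110101000001000011101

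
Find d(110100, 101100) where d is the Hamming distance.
XOR = 011000, count of 1s = 2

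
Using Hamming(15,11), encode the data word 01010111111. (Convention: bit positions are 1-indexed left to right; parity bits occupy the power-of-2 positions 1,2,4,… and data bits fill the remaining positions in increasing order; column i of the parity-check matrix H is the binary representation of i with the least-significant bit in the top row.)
Codeword c = d · G (mod 2), d = 01010111111:
  c[0] = d·G[:,0] = (01010111111)·(11011010101) mod 2 = 0+1+0+1+0+0+1+0+1+0+1 mod 2 = 1
  c[1] = d·G[:,1] = (01010111111)·(10110110011) mod 2 = 0+0+0+1+0+1+1+0+0+1+1 mod 2 = 1
  c[2] = d·G[:,2] = (01010111111)·(10000000000) mod 2 = 0+0+0+0+0+0+0+0+0+0+0 mod 2 = 0
  c[3] = d·G[:,3] = (01010111111)·(01110001111) mod 2 = 0+1+0+1+0+0+0+1+1+1+1 mod 2 = 0
  c[4] = d·G[:,4] = (01010111111)·(01000000000) mod 2 = 0+1+0+0+0+0+0+0+0+0+0 mod 2 = 1
  c[5] = d·G[:,5] = (01010111111)·(00100000000) mod 2 = 0+0+0+0+0+0+0+0+0+0+0 mod 2 = 0
  c[6] = d·G[:,6] = (01010111111)·(00010000000) mod 2 = 0+0+0+1+0+0+0+0+0+0+0 mod 2 = 1
  c[7] = d·G[:,7] = (01010111111)·(00001111111) mod 2 = 0+0+0+0+0+1+1+1+1+1+1 mod 2 = 0
  c[8] = d·G[:,8] = (01010111111)·(00001000000) mod 2 = 0+0+0+0+0+0+0+0+0+0+0 mod 2 = 0
  c[9] = d·G[:,9] = (01010111111)·(00000100000) mod 2 = 0+0+0+0+0+1+0+0+0+0+0 mod 2 = 1
  c[10] = d·G[:,10] = (01010111111)·(00000010000) mod 2 = 0+0+0+0+0+0+1+0+0+0+0 mod 2 = 1
  c[11] = d·G[:,11] = (01010111111)·(00000001000) mod 2 = 0+0+0+0+0+0+0+1+0+0+0 mod 2 = 1
  c[12] = d·G[:,12] = (01010111111)·(00000000100) mod 2 = 0+0+0+0+0+0+0+0+1+0+0 mod 2 = 1
  c[13] = d·G[:,13] = (01010111111)·(00000000010) mod 2 = 0+0+0+0+0+0+0+0+0+1+0 mod 2 = 1
  c[14] = d·G[:,14] = (01010111111)·(00000000001) mod 2 = 0+0+0+0+0+0+0+0+0+0+1 mod 2 = 1
Codeword = 110010100111111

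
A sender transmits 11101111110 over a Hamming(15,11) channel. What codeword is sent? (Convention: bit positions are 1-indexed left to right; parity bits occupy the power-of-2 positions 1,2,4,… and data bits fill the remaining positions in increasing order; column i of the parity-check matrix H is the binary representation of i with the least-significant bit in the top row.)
Codeword c = d · G (mod 2), d = 11101111110:
  c[0] = d·G[:,0] = (11101111110)·(11011010101) mod 2 = 1+1+0+0+1+0+1+0+1+0+0 mod 2 = 1
  c[1] = d·G[:,1] = (11101111110)·(10110110011) mod 2 = 1+0+1+0+0+1+1+0+0+1+0 mod 2 = 1
  c[2] = d·G[:,2] = (11101111110)·(10000000000) mod 2 = 1+0+0+0+0+0+0+0+0+0+0 mod 2 = 1
  c[3] = d·G[:,3] = (11101111110)·(01110001111) mod 2 = 0+1+1+0+0+0+0+1+1+1+0 mod 2 = 1
  c[4] = d·G[:,4] = (11101111110)·(01000000000) mod 2 = 0+1+0+0+0+0+0+0+0+0+0 mod 2 = 1
  c[5] = d·G[:,5] = (11101111110)·(00100000000) mod 2 = 0+0+1+0+0+0+0+0+0+0+0 mod 2 = 1
  c[6] = d·G[:,6] = (11101111110)·(00010000000) mod 2 = 0+0+0+0+0+0+0+0+0+0+0 mod 2 = 0
  c[7] = d·G[:,7] = (11101111110)·(00001111111) mod 2 = 0+0+0+0+1+1+1+1+1+1+0 mod 2 = 0
  c[8] = d·G[:,8] = (11101111110)·(00001000000) mod 2 = 0+0+0+0+1+0+0+0+0+0+0 mod 2 = 1
  c[9] = d·G[:,9] = (11101111110)·(00000100000) mod 2 = 0+0+0+0+0+1+0+0+0+0+0 mod 2 = 1
  c[10] = d·G[:,10] = (11101111110)·(00000010000) mod 2 = 0+0+0+0+0+0+1+0+0+0+0 mod 2 = 1
  c[11] = d·G[:,11] = (11101111110)·(00000001000) mod 2 = 0+0+0+0+0+0+0+1+0+0+0 mod 2 = 1
  c[12] = d·G[:,12] = (11101111110)·(00000000100) mod 2 = 0+0+0+0+0+0+0+0+1+0+0 mod 2 = 1
  c[13] = d·G[:,13] = (11101111110)·(00000000010) mod 2 = 0+0+0+0+0+0+0+0+0+1+0 mod 2 = 1
  c[14] = d·G[:,14] = (11101111110)·(00000000001) mod 2 = 0+0+0+0+0+0+0+0+0+0+0 mod 2 = 0
Codeword = 111111001111110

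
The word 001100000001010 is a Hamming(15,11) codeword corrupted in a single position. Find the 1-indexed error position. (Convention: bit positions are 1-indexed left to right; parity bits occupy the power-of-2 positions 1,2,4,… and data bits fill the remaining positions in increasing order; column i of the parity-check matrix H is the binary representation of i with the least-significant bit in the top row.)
Syndrome s = H · r^T (mod 2), r = 001100000001010:
  s[0] = (101010101010101)·(001100000001010) mod 2 = 0+0+1+0+0+0+0+0+0+0+0+0+0+0+0 mod 2 = 1
  s[1] = (011001100110011)·(001100000001010) mod 2 = 0+0+1+0+0+0+0+0+0+0+0+0+0+1+0 mod 2 = 0
  s[2] = (000111100001111)·(001100000001010) mod 2 = 0+0+0+1+0+0+0+0+0+0+0+1+0+1+0 mod 2 = 1
  s[3] = (000000011111111)·(001100000001010) mod 2 = 0+0+0+0+0+0+0+0+0+0+0+1+0+1+0 mod 2 = 0
Syndrome = 1010
Column i of H is the binary representation of i, so the syndrome is the binary index of the flipped bit.
Read s = 1010 with s[0] as LSB: 1·2^0 + 0·2^1 + 1·2^2 + 0·2^3 = 5.
Error is at bit position 5.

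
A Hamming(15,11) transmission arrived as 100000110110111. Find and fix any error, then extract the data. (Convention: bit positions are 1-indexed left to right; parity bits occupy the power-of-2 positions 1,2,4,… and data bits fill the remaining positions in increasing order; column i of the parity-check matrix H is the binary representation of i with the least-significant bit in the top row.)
Syndrome s = H · r^T (mod 2), r = 100000110110111:
  s[0] = (101010101010101)·(100000110110111) mod 2 = 1+0+0+0+0+0+1+0+0+0+1+0+1+0+1 mod 2 = 1
  s[1] = (011001100110011)·(100000110110111) mod 2 = 0+0+0+0+0+0+1+0+0+1+1+0+0+1+1 mod 2 = 1
  s[2] = (000111100001111)·(100000110110111) mod 2 = 0+0+0+0+0+0+1+0+0+0+0+0+1+1+1 mod 2 = 0
  s[3] = (000000011111111)·(100000110110111) mod 2 = 0+0+0+0+0+0+0+1+0+1+1+0+1+1+1 mod 2 = 0
Syndrome = 1100
Column 3 of H equals this syndrome → error at bit 3 (1-indexed).
Flip bit 3: 100000110110111 → 101000110110111
Extract data bits at positions {3,5,6,7,9,10,11,12,13,14,15}: 10010110111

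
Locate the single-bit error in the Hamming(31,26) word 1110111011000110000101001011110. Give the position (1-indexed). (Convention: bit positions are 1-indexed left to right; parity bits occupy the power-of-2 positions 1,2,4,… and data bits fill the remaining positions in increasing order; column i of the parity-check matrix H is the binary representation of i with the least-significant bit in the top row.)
Syndrome s = H · r^T (mod 2), r = 1110111011000110000101001011110:
  s[0] = (1010101010101010101010101010101)·(1110111011000110000101001011110) mod 2 = 1+0+1+0+1+0+1+0+1+0+0+0+0+0+1+0+0+0+0+0+0+0+0+0+1+0+1+0+1+0+0 mod 2 = 1
  s[1] = (0110011001100110011001100110011)·(1110111011000110000101001011110) mod 2 = 0+1+1+0+0+1+1+0+0+1+0+0+0+1+1+0+0+0+0+0+0+1+0+0+0+0+1+0+0+1+0 mod 2 = 0
  s[2] = (0001111000011110000111100001111)·(1110111011000110000101001011110) mod 2 = 0+0+0+0+1+1+1+0+0+0+0+0+0+1+1+0+0+0+0+1+0+1+0+0+0+0+0+1+1+1+0 mod 2 = 0
  s[3] = (0000000111111110000000011111111)·(1110111011000110000101001011110) mod 2 = 0+0+0+0+0+0+0+0+1+1+0+0+0+1+1+0+0+0+0+0+0+0+0+0+1+0+1+1+1+1+0 mod 2 = 1
  s[4] = (0000000000000001111111111111111)·(1110111011000110000101001011110) mod 2 = 0+0+0+0+0+0+0+0+0+0+0+0+0+0+0+0+0+0+0+1+0+1+0+0+1+0+1+1+1+1+0 mod 2 = 1
Syndrome = 10011
Column i of H is the binary representation of i, so the syndrome is the binary index of the flipped bit.
Read s = 10011 with s[0] as LSB: 1·2^0 + 0·2^1 + 0·2^2 + 1·2^3 + 1·2^4 = 25.
Error is at bit position 25.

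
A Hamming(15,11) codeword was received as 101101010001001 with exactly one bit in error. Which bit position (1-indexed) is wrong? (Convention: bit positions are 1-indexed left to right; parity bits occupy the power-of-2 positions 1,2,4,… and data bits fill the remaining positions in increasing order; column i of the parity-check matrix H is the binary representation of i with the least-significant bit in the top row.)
Syndrome s = H · r^T (mod 2), r = 101101010001001:
  s[0] = (101010101010101)·(101101010001001) mod 2 = 1+0+1+0+0+0+0+0+0+0+0+0+0+0+1 mod 2 = 1
  s[1] = (011001100110011)·(101101010001001) mod 2 = 0+0+1+0+0+1+0+0+0+0+0+0+0+0+1 mod 2 = 1
  s[2] = (000111100001111)·(101101010001001) mod 2 = 0+0+0+1+0+1+0+0+0+0+0+1+0+0+1 mod 2 = 0
  s[3] = (000000011111111)·(101101010001001) mod 2 = 0+0+0+0+0+0+0+1+0+0+0+1+0+0+1 mod 2 = 1
Syndrome = 1101
Column i of H is the binary representation of i, so the syndrome is the binary index of the flipped bit.
Read s = 1101 with s[0] as LSB: 1·2^0 + 1·2^1 + 0·2^2 + 1·2^3 = 11.
Error is at bit position 11.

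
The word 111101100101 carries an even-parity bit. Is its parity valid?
Sum of all bits: 1+1+1+1+0+1+1+0+0+1+0+1 = 8; 8 mod 2 = 0. Result is 0 → valid parity.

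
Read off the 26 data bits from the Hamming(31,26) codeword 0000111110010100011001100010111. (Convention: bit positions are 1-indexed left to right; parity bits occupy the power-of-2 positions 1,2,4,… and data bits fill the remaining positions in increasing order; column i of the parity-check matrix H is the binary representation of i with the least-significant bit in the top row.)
Parity bits occupy power-of-2 positions; data bits are at positions {3,5,6,7,9,10,11,12,13,14,15,17,18,19,20,21,22,23,24,25,26,27,28,29,30,31} (1-indexed).
Extract: c[3]=0 c[5]=1 c[6]=1 c[7]=1 c[9]=1 c[10]=0 c[11]=0 c[12]=1 c[13]=0 c[14]=1 c[15]=0 c[17]=0 c[18]=1 c[19]=1 c[20]=0 c[21]=0 c[22]=1 c[23]=1 c[24]=0 c[25]=0 c[26]=0 c[27]=1 c[28]=0 c[29]=1 c[30]=1 c[31]=1
Data = 01111001010011001100010111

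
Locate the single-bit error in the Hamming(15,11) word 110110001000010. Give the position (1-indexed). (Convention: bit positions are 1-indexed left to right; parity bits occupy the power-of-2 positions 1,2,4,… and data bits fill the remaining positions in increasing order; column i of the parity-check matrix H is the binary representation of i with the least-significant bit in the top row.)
Syndrome s = H · r^T (mod 2), r = 110110001000010:
  s[0] = (101010101010101)·(110110001000010) mod 2 = 1+0+0+0+1+0+0+0+1+0+0+0+0+0+0 mod 2 = 1
  s[1] = (011001100110011)·(110110001000010) mod 2 = 0+1+0+0+0+0+0+0+0+0+0+0+0+1+0 mod 2 = 0
  s[2] = (000111100001111)·(110110001000010) mod 2 = 0+0+0+1+1+0+0+0+0+0+0+0+0+1+0 mod 2 = 1
  s[3] = (000000011111111)·(110110001000010) mod 2 = 0+0+0+0+0+0+0+0+1+0+0+0+0+1+0 mod 2 = 0
Syndrome = 1010
Column i of H is the binary representation of i, so the syndrome is the binary index of the flipped bit.
Read s = 1010 with s[0] as LSB: 1·2^0 + 0·2^1 + 1·2^2 + 0·2^3 = 5.
Error is at bit position 5.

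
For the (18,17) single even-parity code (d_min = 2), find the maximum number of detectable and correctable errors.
Detection only: up to d_min − 1 = 1 errors.
Correction: up to ⌊(d_min − 1)/2⌋ = ⌊1/2⌋ = 0 errors.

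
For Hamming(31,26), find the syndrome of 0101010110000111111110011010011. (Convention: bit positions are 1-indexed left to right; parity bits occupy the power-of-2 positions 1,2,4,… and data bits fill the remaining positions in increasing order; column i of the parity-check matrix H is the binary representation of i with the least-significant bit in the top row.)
Syndrome s = H · r^T (mod 2), r = 0101010110000111111110011010011:
  s[0] = (1010101010101010101010101010101)·(0101010110000111111110011010011) mod 2 = 0+0+0+0+0+0+0+0+1+0+0+0+0+0+1+0+1+0+1+0+1+0+0+0+1+0+1+0+0+0+1 mod 2 = 0
  s[1] = (0110011001100110011001100110011)·(0101010110000111111110011010011) mod 2 = 0+1+0+0+0+1+0+0+0+0+0+0+0+1+1+0+0+1+1+0+0+0+0+0+0+0+1+0+0+1+1 mod 2 = 1
  s[2] = (0001111000011110000111100001111)·(0101010110000111111110011010011) mod 2 = 0+0+0+1+0+1+0+0+0+0+0+0+0+1+1+0+0+0+0+1+1+0+0+0+0+0+0+0+0+1+1 mod 2 = 0
  s[3] = (0000000111111110000000011111111)·(0101010110000111111110011010011) mod 2 = 0+0+0+0+0+0+0+1+1+0+0+0+0+1+1+0+0+0+0+0+0+0+0+1+1+0+1+0+0+1+1 mod 2 = 1
  s[4] = (0000000000000001111111111111111)·(0101010110000111111110011010011) mod 2 = 0+0+0+0+0+0+0+0+0+0+0+0+0+0+0+1+1+1+1+1+1+0+0+1+1+0+1+0+0+1+1 mod 2 = 1
Syndrome = 01011
Non-zero syndrome: error at position 26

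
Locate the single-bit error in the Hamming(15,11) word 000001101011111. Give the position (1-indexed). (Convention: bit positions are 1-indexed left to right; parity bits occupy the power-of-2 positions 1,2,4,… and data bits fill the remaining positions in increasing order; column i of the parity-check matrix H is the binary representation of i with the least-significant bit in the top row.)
Syndrome s = H · r^T (mod 2), r = 000001101011111:
  s[0] = (101010101010101)·(000001101011111) mod 2 = 0+0+0+0+0+0+1+0+1+0+1+0+1+0+1 mod 2 = 1
  s[1] = (011001100110011)·(000001101011111) mod 2 = 0+0+0+0+0+1+1+0+0+0+1+0+0+1+1 mod 2 = 1
  s[2] = (000111100001111)·(000001101011111) mod 2 = 0+0+0+0+0+1+1+0+0+0+0+1+1+1+1 mod 2 = 0
  s[3] = (000000011111111)·(000001101011111) mod 2 = 0+0+0+0+0+0+0+0+1+0+1+1+1+1+1 mod 2 = 0
Syndrome = 1100
Column i of H is the binary representation of i, so the syndrome is the binary index of the flipped bit.
Read s = 1100 with s[0] as LSB: 1·2^0 + 1·2^1 + 0·2^2 + 0·2^3 = 3.
Error is at bit position 3.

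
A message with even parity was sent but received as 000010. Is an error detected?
Sum of received bits: 0+0+0+0+1+0 = 1; 1 mod 2 = 1. Result is 1 ≠ 0 → error detected.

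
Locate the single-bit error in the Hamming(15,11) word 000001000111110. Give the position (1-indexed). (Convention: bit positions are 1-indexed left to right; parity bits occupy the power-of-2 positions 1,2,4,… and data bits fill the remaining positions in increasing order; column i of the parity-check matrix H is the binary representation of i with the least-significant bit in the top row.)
Syndrome s = H · r^T (mod 2), r = 000001000111110:
  s[0] = (101010101010101)·(000001000111110) mod 2 = 0+0+0+0+0+0+0+0+0+0+1+0+1+0+0 mod 2 = 0
  s[1] = (011001100110011)·(000001000111110) mod 2 = 0+0+0+0+0+1+0+0+0+1+1+0+0+1+0 mod 2 = 0
  s[2] = (000111100001111)·(000001000111110) mod 2 = 0+0+0+0+0+1+0+0+0+0+0+1+1+1+0 mod 2 = 0
  s[3] = (000000011111111)·(000001000111110) mod 2 = 0+0+0+0+0+0+0+0+0+1+1+1+1+1+0 mod 2 = 1
Syndrome = 0001
Column i of H is the binary representation of i, so the syndrome is the binary index of the flipped bit.
Read s = 0001 with s[0] as LSB: 0·2^0 + 0·2^1 + 0·2^2 + 1·2^3 = 8.
Error is at bit position 8.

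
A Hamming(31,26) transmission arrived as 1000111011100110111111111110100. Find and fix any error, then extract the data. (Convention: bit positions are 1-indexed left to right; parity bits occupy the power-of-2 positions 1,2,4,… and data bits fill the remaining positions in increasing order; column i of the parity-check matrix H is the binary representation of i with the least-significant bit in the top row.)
Syndrome s = H · r^T (mod 2), r = 1000111011100110111111111110100:
  s[0] = (1010101010101010101010101010101)·(1000111011100110111111111110100) mod 2 = 1+0+0+0+1+0+1+0+1+0+1+0+0+0+1+0+1+0+1+0+1+0+1+0+1+0+1+0+1+0+0 mod 2 = 1
  s[1] = (0110011001100110011001100110011)·(1000111011100110111111111110100) mod 2 = 0+0+0+0+0+1+1+0+0+1+1+0+0+1+1+0+0+1+1+0+0+1+1+0+0+1+1+0+0+0+0 mod 2 = 0
  s[2] = (0001111000011110000111100001111)·(1000111011100110111111111110100) mod 2 = 0+0+0+0+1+1+1+0+0+0+0+0+0+1+1+0+0+0+0+1+1+1+1+0+0+0+0+0+1+0+0 mod 2 = 0
  s[3] = (0000000111111110000000011111111)·(1000111011100110111111111110100) mod 2 = 0+0+0+0+0+0+0+0+1+1+1+0+0+1+1+0+0+0+0+0+0+0+0+1+1+1+1+0+1+0+0 mod 2 = 0
  s[4] = (0000000000000001111111111111111)·(1000111011100110111111111110100) mod 2 = 0+0+0+0+0+0+0+0+0+0+0+0+0+0+0+0+1+1+1+1+1+1+1+1+1+1+1+0+1+0+0 mod 2 = 0
Syndrome = 10000
Column 1 of H equals this syndrome → error at bit 1 (1-indexed).
Flip bit 1: 1000111011100110111111111110100 → 0000111011100110111111111110100
Extract data bits at positions {3,5,6,7,9,10,11,12,13,14,15,17,18,19,20,21,22,23,24,25,26,27,28,29,30,31}: 01111110011111111111110100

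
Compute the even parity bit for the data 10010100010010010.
Sum of data bits: 1+0+0+1+0+1+0+0+0+1+0+0+1+0+0+1+0 = 6.
6 mod 2 = 0, so parity bit = 0.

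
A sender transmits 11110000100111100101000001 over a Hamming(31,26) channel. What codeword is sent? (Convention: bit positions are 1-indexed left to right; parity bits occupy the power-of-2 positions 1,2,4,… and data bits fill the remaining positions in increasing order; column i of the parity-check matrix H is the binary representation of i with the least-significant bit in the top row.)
Codeword c = d · G (mod 2), d = 11110000100111100101000001:
  c[0] = d·G[:,0] = (11110000100111100101000001)·(11011010101101010101010101) mod 2 = 1+1+0+1+0+0+0+0+1+0+0+1+0+1+0+0+0+1+0+1+0+0+0+0+0+1 mod 2 = 1
  c[1] = d·G[:,1] = (11110000100111100101000001)·(10110110011011001100110011) mod 2 = 1+0+1+1+0+0+0+0+0+0+0+0+1+1+0+0+0+1+0+0+0+0+0+0+0+1 mod 2 = 1
  c[2] = d·G[:,2] = (11110000100111100101000001)·(10000000000000000000000000) mod 2 = 1+0+0+0+0+0+0+0+0+0+0+0+0+0+0+0+0+0+0+0+0+0+0+0+0+0 mod 2 = 1
  c[3] = d·G[:,3] = (11110000100111100101000001)·(01110001111000111100001111) mod 2 = 0+1+1+1+0+0+0+0+1+0+0+0+0+0+1+0+0+1+0+0+0+0+0+0+0+1 mod 2 = 1
  c[4] = d·G[:,4] = (11110000100111100101000001)·(01000000000000000000000000) mod 2 = 0+1+0+0+0+0+0+0+0+0+0+0+0+0+0+0+0+0+0+0+0+0+0+0+0+0 mod 2 = 1
  c[5] = d·G[:,5] = (11110000100111100101000001)·(00100000000000000000000000) mod 2 = 0+0+1+0+0+0+0+0+0+0+0+0+0+0+0+0+0+0+0+0+0+0+0+0+0+0 mod 2 = 1
  c[6] = d·G[:,6] = (11110000100111100101000001)·(00010000000000000000000000) mod 2 = 0+0+0+1+0+0+0+0+0+0+0+0+0+0+0+0+0+0+0+0+0+0+0+0+0+0 mod 2 = 1
  c[7] = d·G[:,7] = (11110000100111100101000001)·(00001111111000000011111111) mod 2 = 0+0+0+0+0+0+0+0+1+0+0+0+0+0+0+0+0+0+0+1+0+0+0+0+0+1 mod 2 = 1
  c[8] = d·G[:,8] = (11110000100111100101000001)·(00001000000000000000000000) mod 2 = 0+0+0+0+0+0+0+0+0+0+0+0+0+0+0+0+0+0+0+0+0+0+0+0+0+0 mod 2 = 0
  c[9] = d·G[:,9] = (11110000100111100101000001)·(00000100000000000000000000) mod 2 = 0+0+0+0+0+0+0+0+0+0+0+0+0+0+0+0+0+0+0+0+0+0+0+0+0+0 mod 2 = 0
  c[10] = d·G[:,10] = (11110000100111100101000001)·(00000010000000000000000000) mod 2 = 0+0+0+0+0+0+0+0+0+0+0+0+0+0+0+0+0+0+0+0+0+0+0+0+0+0 mod 2 = 0
  c[11] = d·G[:,11] = (11110000100111100101000001)·(00000001000000000000000000) mod 2 = 0+0+0+0+0+0+0+0+0+0+0+0+0+0+0+0+0+0+0+0+0+0+0+0+0+0 mod 2 = 0
  c[12] = d·G[:,12] = (11110000100111100101000001)·(00000000100000000000000000) mod 2 = 0+0+0+0+0+0+0+0+1+0+0+0+0+0+0+0+0+0+0+0+0+0+0+0+0+0 mod 2 = 1
  c[13] = d·G[:,13] = (11110000100111100101000001)·(00000000010000000000000000) mod 2 = 0+0+0+0+0+0+0+0+0+0+0+0+0+0+0+0+0+0+0+0+0+0+0+0+0+0 mod 2 = 0
  c[14] = d·G[:,14] = (11110000100111100101000001)·(00000000001000000000000000) mod 2 = 0+0+0+0+0+0+0+0+0+0+0+0+0+0+0+0+0+0+0+0+0+0+0+0+0+0 mod 2 = 0
  c[15] = d·G[:,15] = (11110000100111100101000001)·(00000000000111111111111111) mod 2 = 0+0+0+0+0+0+0+0+0+0+0+1+1+1+1+0+0+1+0+1+0+0+0+0+0+1 mod 2 = 1
  c[16] = d·G[:,16] = (11110000100111100101000001)·(00000000000100000000000000) mod 2 = 0+0+0+0+0+0+0+0+0+0+0+1+0+0+0+0+0+0+0+0+0+0+0+0+0+0 mod 2 = 1
  c[17] = d·G[:,17] = (11110000100111100101000001)·(00000000000010000000000000) mod 2 = 0+0+0+0+0+0+0+0+0+0+0+0+1+0+0+0+0+0+0+0+0+0+0+0+0+0 mod 2 = 1
  c[18] = d·G[:,18] = (11110000100111100101000001)·(00000000000001000000000000) mod 2 = 0+0+0+0+0+0+0+0+0+0+0+0+0+1+0+0+0+0+0+0+0+0+0+0+0+0 mod 2 = 1
  c[19] = d·G[:,19] = (11110000100111100101000001)·(00000000000000100000000000) mod 2 = 0+0+0+0+0+0+0+0+0+0+0+0+0+0+1+0+0+0+0+0+0+0+0+0+0+0 mod 2 = 1
  c[20] = d·G[:,20] = (11110000100111100101000001)·(00000000000000010000000000) mod 2 = 0+0+0+0+0+0+0+0+0+0+0+0+0+0+0+0+0+0+0+0+0+0+0+0+0+0 mod 2 = 0
  c[21] = d·G[:,21] = (11110000100111100101000001)·(00000000000000001000000000) mod 2 = 0+0+0+0+0+0+0+0+0+0+0+0+0+0+0+0+0+0+0+0+0+0+0+0+0+0 mod 2 = 0
  c[22] = d·G[:,22] = (11110000100111100101000001)·(00000000000000000100000000) mod 2 = 0+0+0+0+0+0+0+0+0+0+0+0+0+0+0+0+0+1+0+0+0+0+0+0+0+0 mod 2 = 1
  c[23] = d·G[:,23] = (11110000100111100101000001)·(00000000000000000010000000) mod 2 = 0+0+0+0+0+0+0+0+0+0+0+0+0+0+0+0+0+0+0+0+0+0+0+0+0+0 mod 2 = 0
  c[24] = d·G[:,24] = (11110000100111100101000001)·(00000000000000000001000000) mod 2 = 0+0+0+0+0+0+0+0+0+0+0+0+0+0+0+0+0+0+0+1+0+0+0+0+0+0 mod 2 = 1
  c[25] = d·G[:,25] = (11110000100111100101000001)·(00000000000000000000100000) mod 2 = 0+0+0+0+0+0+0+0+0+0+0+0+0+0+0+0+0+0+0+0+0+0+0+0+0+0 mod 2 = 0
  c[26] = d·G[:,26] = (11110000100111100101000001)·(00000000000000000000010000) mod 2 = 0+0+0+0+0+0+0+0+0+0+0+0+0+0+0+0+0+0+0+0+0+0+0+0+0+0 mod 2 = 0
  c[27] = d·G[:,27] = (11110000100111100101000001)·(00000000000000000000001000) mod 2 = 0+0+0+0+0+0+0+0+0+0+0+0+0+0+0+0+0+0+0+0+0+0+0+0+0+0 mod 2 = 0
  c[28] = d·G[:,28] = (11110000100111100101000001)·(00000000000000000000000100) mod 2 = 0+0+0+0+0+0+0+0+0+0+0+0+0+0+0+0+0+0+0+0+0+0+0+0+0+0 mod 2 = 0
  c[29] = d·G[:,29] = (11110000100111100101000001)·(00000000000000000000000010) mod 2 = 0+0+0+0+0+0+0+0+0+0+0+0+0+0+0+0+0+0+0+0+0+0+0+0+0+0 mod 2 = 0
  c[30] = d·G[:,30] = (11110000100111100101000001)·(00000000000000000000000001) mod 2 = 0+0+0+0+0+0+0+0+0+0+0+0+0+0+0+0+0+0+0+0+0+0+0+0+0+1 mod 2 = 1
Codeword = 1111111100001001111100101000001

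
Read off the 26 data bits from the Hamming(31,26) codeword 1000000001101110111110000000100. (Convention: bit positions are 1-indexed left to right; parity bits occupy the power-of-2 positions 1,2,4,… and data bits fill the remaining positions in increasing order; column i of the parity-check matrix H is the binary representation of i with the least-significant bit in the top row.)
Parity bits occupy power-of-2 positions; data bits are at positions {3,5,6,7,9,10,11,12,13,14,15,17,18,19,20,21,22,23,24,25,26,27,28,29,30,31} (1-indexed).
Extract: c[3]=0 c[5]=0 c[6]=0 c[7]=0 c[9]=0 c[10]=1 c[11]=1 c[12]=0 c[13]=1 c[14]=1 c[15]=1 c[17]=1 c[18]=1 c[19]=1 c[20]=1 c[21]=1 c[22]=0 c[23]=0 c[24]=0 c[25]=0 c[26]=0 c[27]=0 c[28]=0 c[29]=1 c[30]=0 c[31]=0
Data = 00000110111111110000000100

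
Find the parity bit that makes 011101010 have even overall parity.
Sum of data bits: 0+1+1+1+0+1+0+1+0 = 5.
5 mod 2 = 1, so parity bit = 1.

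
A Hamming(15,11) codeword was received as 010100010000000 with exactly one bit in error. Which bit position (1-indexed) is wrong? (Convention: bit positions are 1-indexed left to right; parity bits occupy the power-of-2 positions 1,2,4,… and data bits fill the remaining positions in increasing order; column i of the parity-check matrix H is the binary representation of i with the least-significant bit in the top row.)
Syndrome s = H · r^T (mod 2), r = 010100010000000:
  s[0] = (101010101010101)·(010100010000000) mod 2 = 0+0+0+0+0+0+0+0+0+0+0+0+0+0+0 mod 2 = 0
  s[1] = (011001100110011)·(010100010000000) mod 2 = 0+1+0+0+0+0+0+0+0+0+0+0+0+0+0 mod 2 = 1
  s[2] = (000111100001111)·(010100010000000) mod 2 = 0+0+0+1+0+0+0+0+0+0+0+0+0+0+0 mod 2 = 1
  s[3] = (000000011111111)·(010100010000000) mod 2 = 0+0+0+0+0+0+0+1+0+0+0+0+0+0+0 mod 2 = 1
Syndrome = 0111
Column i of H is the binary representation of i, so the syndrome is the binary index of the flipped bit.
Read s = 0111 with s[0] as LSB: 0·2^0 + 1·2^1 + 1·2^2 + 1·2^3 = 14.
Error is at bit position 14.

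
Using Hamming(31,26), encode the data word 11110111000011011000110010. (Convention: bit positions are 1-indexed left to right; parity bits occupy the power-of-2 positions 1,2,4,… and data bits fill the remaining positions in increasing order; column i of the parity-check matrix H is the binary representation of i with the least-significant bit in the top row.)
Codeword c = d · G (mod 2), d = 11110111000011011000110010:
  c[0] = d·G[:,0] = (11110111000011011000110010)·(11011010101101010101010101) mod 2 = 1+1+0+1+0+0+1+0+0+0+0+0+0+1+0+1+0+0+0+0+0+1+0+0+0+0 mod 2 = 1
  c[1] = d·G[:,1] = (11110111000011011000110010)·(10110110011011001100110011) mod 2 = 1+0+1+1+0+1+1+0+0+0+0+0+1+1+0+0+1+0+0+0+1+1+0+0+1+0 mod 2 = 1
  c[2] = d·G[:,2] = (11110111000011011000110010)·(10000000000000000000000000) mod 2 = 1+0+0+0+0+0+0+0+0+0+0+0+0+0+0+0+0+0+0+0+0+0+0+0+0+0 mod 2 = 1
  c[3] = d·G[:,3] = (11110111000011011000110010)·(01110001111000111100001111) mod 2 = 0+1+1+1+0+0+0+1+0+0+0+0+0+0+0+1+1+0+0+0+0+0+0+0+1+0 mod 2 = 1
  c[4] = d·G[:,4] = (11110111000011011000110010)·(01000000000000000000000000) mod 2 = 0+1+0+0+0+0+0+0+0+0+0+0+0+0+0+0+0+0+0+0+0+0+0+0+0+0 mod 2 = 1
  c[5] = d·G[:,5] = (11110111000011011000110010)·(00100000000000000000000000) mod 2 = 0+0+1+0+0+0+0+0+0+0+0+0+0+0+0+0+0+0+0+0+0+0+0+0+0+0 mod 2 = 1
  c[6] = d·G[:,6] = (11110111000011011000110010)·(00010000000000000000000000) mod 2 = 0+0+0+1+0+0+0+0+0+0+0+0+0+0+0+0+0+0+0+0+0+0+0+0+0+0 mod 2 = 1
  c[7] = d·G[:,7] = (11110111000011011000110010)·(00001111111000000011111111) mod 2 = 0+0+0+0+0+1+1+1+0+0+0+0+0+0+0+0+0+0+0+0+1+1+0+0+1+0 mod 2 = 0
  c[8] = d·G[:,8] = (11110111000011011000110010)·(00001000000000000000000000) mod 2 = 0+0+0+0+0+0+0+0+0+0+0+0+0+0+0+0+0+0+0+0+0+0+0+0+0+0 mod 2 = 0
  c[9] = d·G[:,9] = (11110111000011011000110010)·(00000100000000000000000000) mod 2 = 0+0+0+0+0+1+0+0+0+0+0+0+0+0+0+0+0+0+0+0+0+0+0+0+0+0 mod 2 = 1
  c[10] = d·G[:,10] = (11110111000011011000110010)·(00000010000000000000000000) mod 2 = 0+0+0+0+0+0+1+0+0+0+0+0+0+0+0+0+0+0+0+0+0+0+0+0+0+0 mod 2 = 1
  c[11] = d·G[:,11] = (11110111000011011000110010)·(00000001000000000000000000) mod 2 = 0+0+0+0+0+0+0+1+0+0+0+0+0+0+0+0+0+0+0+0+0+0+0+0+0+0 mod 2 = 1
  c[12] = d·G[:,12] = (11110111000011011000110010)·(00000000100000000000000000) mod 2 = 0+0+0+0+0+0+0+0+0+0+0+0+0+0+0+0+0+0+0+0+0+0+0+0+0+0 mod 2 = 0
  c[13] = d·G[:,13] = (11110111000011011000110010)·(00000000010000000000000000) mod 2 = 0+0+0+0+0+0+0+0+0+0+0+0+0+0+0+0+0+0+0+0+0+0+0+0+0+0 mod 2 = 0
  c[14] = d·G[:,14] = (11110111000011011000110010)·(00000000001000000000000000) mod 2 = 0+0+0+0+0+0+0+0+0+0+0+0+0+0+0+0+0+0+0+0+0+0+0+0+0+0 mod 2 = 0
  c[15] = d·G[:,15] = (11110111000011011000110010)·(00000000000111111111111111) mod 2 = 0+0+0+0+0+0+0+0+0+0+0+0+1+1+0+1+1+0+0+0+1+1+0+0+1+0 mod 2 = 1
  c[16] = d·G[:,16] = (11110111000011011000110010)·(00000000000100000000000000) mod 2 = 0+0+0+0+0+0+0+0+0+0+0+0+0+0+0+0+0+0+0+0+0+0+0+0+0+0 mod 2 = 0
  c[17] = d·G[:,17] = (11110111000011011000110010)·(00000000000010000000000000) mod 2 = 0+0+0+0+0+0+0+0+0+0+0+0+1+0+0+0+0+0+0+0+0+0+0+0+0+0 mod 2 = 1
  c[18] = d·G[:,18] = (11110111000011011000110010)·(00000000000001000000000000) mod 2 = 0+0+0+0+0+0+0+0+0+0+0+0+0+1+0+0+0+0+0+0+0+0+0+0+0+0 mod 2 = 1
  c[19] = d·G[:,19] = (11110111000011011000110010)·(00000000000000100000000000) mod 2 = 0+0+0+0+0+0+0+0+0+0+0+0+0+0+0+0+0+0+0+0+0+0+0+0+0+0 mod 2 = 0
  c[20] = d·G[:,20] = (11110111000011011000110010)·(00000000000000010000000000) mod 2 = 0+0+0+0+0+0+0+0+0+0+0+0+0+0+0+1+0+0+0+0+0+0+0+0+0+0 mod 2 = 1
  c[21] = d·G[:,21] = (11110111000011011000110010)·(00000000000000001000000000) mod 2 = 0+0+0+0+0+0+0+0+0+0+0+0+0+0+0+0+1+0+0+0+0+0+0+0+0+0 mod 2 = 1
  c[22] = d·G[:,22] = (11110111000011011000110010)·(00000000000000000100000000) mod 2 = 0+0+0+0+0+0+0+0+0+0+0+0+0+0+0+0+0+0+0+0+0+0+0+0+0+0 mod 2 = 0
  c[23] = d·G[:,23] = (11110111000011011000110010)·(00000000000000000010000000) mod 2 = 0+0+0+0+0+0+0+0+0+0+0+0+0+0+0+0+0+0+0+0+0+0+0+0+0+0 mod 2 = 0
  c[24] = d·G[:,24] = (11110111000011011000110010)·(00000000000000000001000000) mod 2 = 0+0+0+0+0+0+0+0+0+0+0+0+0+0+0+0+0+0+0+0+0+0+0+0+0+0 mod 2 = 0
  c[25] = d·G[:,25] = (11110111000011011000110010)·(00000000000000000000100000) mod 2 = 0+0+0+0+0+0+0+0+0+0+0+0+0+0+0+0+0+0+0+0+1+0+0+0+0+0 mod 2 = 1
  c[26] = d·G[:,26] = (11110111000011011000110010)·(00000000000000000000010000) mod 2 = 0+0+0+0+0+0+0+0+0+0+0+0+0+0+0+0+0+0+0+0+0+1+0+0+0+0 mod 2 = 1
  c[27] = d·G[:,27] = (11110111000011011000110010)·(00000000000000000000001000) mod 2 = 0+0+0+0+0+0+0+0+0+0+0+0+0+0+0+0+0+0+0+0+0+0+0+0+0+0 mod 2 = 0
  c[28] = d·G[:,28] = (11110111000011011000110010)·(00000000000000000000000100) mod 2 = 0+0+0+0+0+0+0+0+0+0+0+0+0+0+0+0+0+0+0+0+0+0+0+0+0+0 mod 2 = 0
  c[29] = d·G[:,29] = (11110111000011011000110010)·(00000000000000000000000010) mod 2 = 0+0+0+0+0+0+0+0+0+0+0+0+0+0+0+0+0+0+0+0+0+0+0+0+1+0 mod 2 = 1
  c[30] = d·G[:,30] = (11110111000011011000110010)·(00000000000000000000000001) mod 2 = 0+0+0+0+0+0+0+0+0+0+0+0+0+0+0+0+0+0+0+0+0+0+0+0+0+0 mod 2 = 0
Codeword = 1111111001110001011011000110010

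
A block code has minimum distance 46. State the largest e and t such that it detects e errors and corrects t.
(a) Detection requires d_min ≥ e+1, so e ≤ d_min − 1 = 45.
(b) Correction requires d_min ≥ 2t+1, so t ≤ ⌊(d_min − 1)/2⌋ = ⌊45/2⌋ = 22.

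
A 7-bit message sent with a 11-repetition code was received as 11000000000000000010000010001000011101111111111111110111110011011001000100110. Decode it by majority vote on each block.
Split into 11-bit blocks and majority-vote each:
  block 1 = 11000000000: 2 ones, 9 zeros → 0
  block 2 = 00000001000: 1 ones, 10 zeros → 0
  block 3 = 00100010000: 2 ones, 9 zeros → 0
  block 4 = 11101111111: 10 ones, 1 zeros → 1
  block 5 = 11111111011: 10 ones, 1 zeros → 1
  block 6 = 11100110110: 7 ones, 4 zeros → 1
  block 7 = 01000100110: 4 ones, 7 zeros → 0
Decoded = 0001110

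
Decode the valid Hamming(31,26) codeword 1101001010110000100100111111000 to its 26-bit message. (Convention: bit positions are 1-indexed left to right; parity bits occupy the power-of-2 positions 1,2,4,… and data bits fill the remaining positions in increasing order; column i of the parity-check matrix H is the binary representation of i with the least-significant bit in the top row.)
Parity bits occupy power-of-2 positions; data bits are at positions {3,5,6,7,9,10,11,12,13,14,15,17,18,19,20,21,22,23,24,25,26,27,28,29,30,31} (1-indexed).
Extract: c[3]=0 c[5]=0 c[6]=0 c[7]=1 c[9]=1 c[10]=0 c[11]=1 c[12]=1 c[13]=0 c[14]=0 c[15]=0 c[17]=1 c[18]=0 c[19]=0 c[20]=1 c[21]=0 c[22]=0 c[23]=1 c[24]=1 c[25]=1 c[26]=1 c[27]=1 c[28]=1 c[29]=0 c[30]=0 c[31]=0
Data = 00011011000100100111111000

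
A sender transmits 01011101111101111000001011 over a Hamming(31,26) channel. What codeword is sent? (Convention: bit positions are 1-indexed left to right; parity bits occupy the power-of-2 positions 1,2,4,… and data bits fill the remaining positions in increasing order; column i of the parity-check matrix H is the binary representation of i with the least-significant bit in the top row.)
Codeword c = d · G (mod 2), d = 01011101111101111000001011:
  c[0] = d·G[:,0] = (01011101111101111000001011)·(11011010101101010101010101) mod 2 = 0+1+0+1+1+0+0+0+1+0+1+1+0+1+0+1+0+0+0+0+0+0+0+0+0+1 mod 2 = 1
  c[1] = d·G[:,1] = (01011101111101111000001011)·(10110110011011001100110011) mod 2 = 0+0+0+1+0+1+0+0+0+1+1+0+0+1+0+0+1+0+0+0+0+0+0+0+1+1 mod 2 = 0
  c[2] = d·G[:,2] = (01011101111101111000001011)·(10000000000000000000000000) mod 2 = 0+0+0+0+0+0+0+0+0+0+0+0+0+0+0+0+0+0+0+0+0+0+0+0+0+0 mod 2 = 0
  c[3] = d·G[:,3] = (01011101111101111000001011)·(01110001111000111100001111) mod 2 = 0+1+0+1+0+0+0+1+1+1+1+0+0+0+1+1+1+0+0+0+0+0+1+0+1+1 mod 2 = 0
  c[4] = d·G[:,4] = (01011101111101111000001011)·(01000000000000000000000000) mod 2 = 0+1+0+0+0+0+0+0+0+0+0+0+0+0+0+0+0+0+0+0+0+0+0+0+0+0 mod 2 = 1
  c[5] = d·G[:,5] = (01011101111101111000001011)·(00100000000000000000000000) mod 2 = 0+0+0+0+0+0+0+0+0+0+0+0+0+0+0+0+0+0+0+0+0+0+0+0+0+0 mod 2 = 0
  c[6] = d·G[:,6] = (01011101111101111000001011)·(00010000000000000000000000) mod 2 = 0+0+0+1+0+0+0+0+0+0+0+0+0+0+0+0+0+0+0+0+0+0+0+0+0+0 mod 2 = 1
  c[7] = d·G[:,7] = (01011101111101111000001011)·(00001111111000000011111111) mod 2 = 0+0+0+0+1+1+0+1+1+1+1+0+0+0+0+0+0+0+0+0+0+0+1+0+1+1 mod 2 = 1
  c[8] = d·G[:,8] = (01011101111101111000001011)·(00001000000000000000000000) mod 2 = 0+0+0+0+1+0+0+0+0+0+0+0+0+0+0+0+0+0+0+0+0+0+0+0+0+0 mod 2 = 1
  c[9] = d·G[:,9] = (01011101111101111000001011)·(00000100000000000000000000) mod 2 = 0+0+0+0+0+1+0+0+0+0+0+0+0+0+0+0+0+0+0+0+0+0+0+0+0+0 mod 2 = 1
  c[10] = d·G[:,10] = (01011101111101111000001011)·(00000010000000000000000000) mod 2 = 0+0+0+0+0+0+0+0+0+0+0+0+0+0+0+0+0+0+0+0+0+0+0+0+0+0 mod 2 = 0
  c[11] = d·G[:,11] = (01011101111101111000001011)·(00000001000000000000000000) mod 2 = 0+0+0+0+0+0+0+1+0+0+0+0+0+0+0+0+0+0+0+0+0+0+0+0+0+0 mod 2 = 1
  c[12] = d·G[:,12] = (01011101111101111000001011)·(00000000100000000000000000) mod 2 = 0+0+0+0+0+0+0+0+1+0+0+0+0+0+0+0+0+0+0+0+0+0+0+0+0+0 mod 2 = 1
  c[13] = d·G[:,13] = (01011101111101111000001011)·(00000000010000000000000000) mod 2 = 0+0+0+0+0+0+0+0+0+1+0+0+0+0+0+0+0+0+0+0+0+0+0+0+0+0 mod 2 = 1
  c[14] = d·G[:,14] = (01011101111101111000001011)·(00000000001000000000000000) mod 2 = 0+0+0+0+0+0+0+0+0+0+1+0+0+0+0+0+0+0+0+0+0+0+0+0+0+0 mod 2 = 1
  c[15] = d·G[:,15] = (01011101111101111000001011)·(00000000000111111111111111) mod 2 = 0+0+0+0+0+0+0+0+0+0+0+1+0+1+1+1+1+0+0+0+0+0+1+0+1+1 mod 2 = 0
  c[16] = d·G[:,16] = (01011101111101111000001011)·(00000000000100000000000000) mod 2 = 0+0+0+0+0+0+0+0+0+0+0+1+0+0+0+0+0+0+0+0+0+0+0+0+0+0 mod 2 = 1
  c[17] = d·G[:,17] = (01011101111101111000001011)·(00000000000010000000000000) mod 2 = 0+0+0+0+0+0+0+0+0+0+0+0+0+0+0+0+0+0+0+0+0+0+0+0+0+0 mod 2 = 0
  c[18] = d·G[:,18] = (01011101111101111000001011)·(00000000000001000000000000) mod 2 = 0+0+0+0+0+0+0+0+0+0+0+0+0+1+0+0+0+0+0+0+0+0+0+0+0+0 mod 2 = 1
  c[19] = d·G[:,19] = (01011101111101111000001011)·(00000000000000100000000000) mod 2 = 0+0+0+0+0+0+0+0+0+0+0+0+0+0+1+0+0+0+0+0+0+0+0+0+0+0 mod 2 = 1
  c[20] = d·G[:,20] = (01011101111101111000001011)·(00000000000000010000000000) mod 2 = 0+0+0+0+0+0+0+0+0+0+0+0+0+0+0+1+0+0+0+0+0+0+0+0+0+0 mod 2 = 1
  c[21] = d·G[:,21] = (01011101111101111000001011)·(00000000000000001000000000) mod 2 = 0+0+0+0+0+0+0+0+0+0+0+0+0+0+0+0+1+0+0+0+0+0+0+0+0+0 mod 2 = 1
  c[22] = d·G[:,22] = (01011101111101111000001011)·(00000000000000000100000000) mod 2 = 0+0+0+0+0+0+0+0+0+0+0+0+0+0+0+0+0+0+0+0+0+0+0+0+0+0 mod 2 = 0
  c[23] = d·G[:,23] = (01011101111101111000001011)·(00000000000000000010000000) mod 2 = 0+0+0+0+0+0+0+0+0+0+0+0+0+0+0+0+0+0+0+0+0+0+0+0+0+0 mod 2 = 0
  c[24] = d·G[:,24] = (01011101111101111000001011)·(00000000000000000001000000) mod 2 = 0+0+0+0+0+0+0+0+0+0+0+0+0+0+0+0+0+0+0+0+0+0+0+0+0+0 mod 2 = 0
  c[25] = d·G[:,25] = (01011101111101111000001011)·(00000000000000000000100000) mod 2 = 0+0+0+0+0+0+0+0+0+0+0+0+0+0+0+0+0+0+0+0+0+0+0+0+0+0 mod 2 = 0
  c[26] = d·G[:,26] = (01011101111101111000001011)·(00000000000000000000010000) mod 2 = 0+0+0+0+0+0+0+0+0+0+0+0+0+0+0+0+0+0+0+0+0+0+0+0+0+0 mod 2 = 0
  c[27] = d·G[:,27] = (01011101111101111000001011)·(00000000000000000000001000) mod 2 = 0+0+0+0+0+0+0+0+0+0+0+0+0+0+0+0+0+0+0+0+0+0+1+0+0+0 mod 2 = 1
  c[28] = d·G[:,28] = (01011101111101111000001011)·(00000000000000000000000100) mod 2 = 0+0+0+0+0+0+0+0+0+0+0+0+0+0+0+0+0+0+0+0+0+0+0+0+0+0 mod 2 = 0
  c[29] = d·G[:,29] = (01011101111101111000001011)·(00000000000000000000000010) mod 2 = 0+0+0+0+0+0+0+0+0+0+0+0+0+0+0+0+0+0+0+0+0+0+0+0+1+0 mod 2 = 1
  c[30] = d·G[:,30] = (01011101111101111000001011)·(00000000000000000000000001) mod 2 = 0+0+0+0+0+0+0+0+0+0+0+0+0+0+0+0+0+0+0+0+0+0+0+0+0+1 mod 2 = 1
Codeword = 1000101111011110101111000001011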